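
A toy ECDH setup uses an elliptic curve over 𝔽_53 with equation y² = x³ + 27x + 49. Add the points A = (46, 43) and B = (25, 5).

(46, 43) + (25, 5). λ = (5 - 43)/(25 - 46) ≡ 15/32 mod 53. 32⁻¹ ≡ 5 (mod 53), so λ ≡ 22.
  x = λ² - 46 - 25 = 484 - 71 ≡ 42; y = λ·(46 - 42) - 43 ≡ 45. → (42, 45)

(42, 45)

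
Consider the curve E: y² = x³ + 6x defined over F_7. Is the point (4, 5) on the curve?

y² = 5² ≡ 4; x³ + 6x + 0 = 88 ≡ 4 (mod 7). 4 = 4.

yes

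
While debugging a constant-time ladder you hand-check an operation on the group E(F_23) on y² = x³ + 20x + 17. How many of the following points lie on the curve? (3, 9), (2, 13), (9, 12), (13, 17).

3

(3, 9): 9² ≡ 12, rhs ≡ 12 → on.
(2, 13): 13² ≡ 8, rhs ≡ 19 → off.
(9, 12): 12² ≡ 6, rhs ≡ 6 → on.
(13, 17): 17² ≡ 13, rhs ≡ 13 → on.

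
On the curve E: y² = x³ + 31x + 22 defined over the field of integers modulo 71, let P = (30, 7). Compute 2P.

tangent at (30, 7): λ = (3·30² + 31)/(2·7) ≡ 33/14. 14⁻¹ ≡ 66 (mod 71), so λ ≡ 33·66 ≡ 48.
  x = λ² - 30 - 30 = 2304 - 60 ≡ 43; y = λ·(30 - 43) - 7 ≡ 8. → (43, 8)

(43, 8)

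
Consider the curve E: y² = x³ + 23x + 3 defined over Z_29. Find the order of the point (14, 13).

8

2P: tangent at (14, 13): λ = (3·14² + 23)/(2·13) ≡ 2/26. 26⁻¹ ≡ 19 (mod 29) since 26·19 = 494 ≡ 1, so λ ≡ 2·19 ≡ 9.
  x = λ² - 14 - 14 = 81 - 28 ≡ 24; y = λ·(14 - 24) - 13 ≡ 13. → (24, 13)
3P: (24, 13) + (14, 13). λ = (13 - 13)/(14 - 24) ≡ 0/19 mod 29. 19⁻¹ ≡ 26 (mod 29), so λ ≡ 0.
  x = λ² - 24 - 14 = 0 - 38 ≡ 20; y = λ·(24 - 20) - 13 ≡ 16. → (20, 16)
4P: (20, 16) + (14, 13). λ = (13 - 16)/(14 - 20) ≡ 26/23 mod 29. 23⁻¹ ≡ 24 (mod 29), so λ ≡ 15.
  x = λ² - 20 - 14 = 225 - 34 ≡ 17; y = λ·(20 - 17) - 16 ≡ 0. → (17, 0)
5P: (17, 0) + (14, 13). λ = (13 - 0)/(14 - 17) ≡ 13/26 mod 29. 26⁻¹ ≡ 19 (mod 29), so λ ≡ 15.
  x = λ² - 17 - 14 = 225 - 31 ≡ 20; y = λ·(17 - 20) - 0 ≡ 13. → (20, 13)
6P: (20, 13) + (14, 13). λ = (13 - 13)/(14 - 20) ≡ 0/23 mod 29. 23⁻¹ ≡ 24 (mod 29), so λ ≡ 0.
  x = λ² - 20 - 14 = 0 - 34 ≡ 24; y = λ·(20 - 24) - 13 ≡ 16. → (24, 16)
7P: (24, 16) + (14, 13). λ = (13 - 16)/(14 - 24) ≡ 26/19 mod 29. 19⁻¹ ≡ 26 (mod 29) since 19·26 = 494 ≡ 1, so λ ≡ 9.
  x = λ² - 24 - 14 = 81 - 38 ≡ 14; y = λ·(24 - 14) - 16 ≡ 16. → (14, 16)
8P: (14, 16) + (14, 13): same x and y₁ ≡ -y₂, so the sum is the point at infinity.
8P = the point at infinity, so the order is 8.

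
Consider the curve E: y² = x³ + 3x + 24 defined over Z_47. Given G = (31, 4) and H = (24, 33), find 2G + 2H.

(27, 46)

First 2G:
Repeated addition: build up to 2G.
2G: tangent at (31, 4): λ = (3·31² + 3)/(2·4) ≡ 19/8. 8⁻¹ ≡ 6 (mod 47) since 8·6 = 48 ≡ 1, so λ ≡ 19·6 ≡ 20.
  x = λ² - 31 - 31 = 400 - 62 ≡ 9; y = λ·(31 - 9) - 4 ≡ 13. → (9, 13)
2G = (9, 13).
Next 2H:
Repeated addition: build up to 2H.
2H: tangent at (24, 33): λ = (3·24² + 3)/(2·33) ≡ 39/19. 19⁻¹ ≡ 5 (mod 47), so λ ≡ 39·5 ≡ 7.
  x = λ² - 24 - 24 = 49 - 48 ≡ 1; y = λ·(24 - 1) - 33 ≡ 34. → (1, 34)
2H = (1, 34).
Finally 2G + 2H:
(9, 13) + (1, 34). λ = (34 - 13)/(1 - 9) ≡ 21/39 mod 47. 39⁻¹ ≡ 41 (mod 47), so λ ≡ 15.
  x = λ² - 9 - 1 = 225 - 10 ≡ 27; y = λ·(9 - 27) - 13 ≡ 46. → (27, 46)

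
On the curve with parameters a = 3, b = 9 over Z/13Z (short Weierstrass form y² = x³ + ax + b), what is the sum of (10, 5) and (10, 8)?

O

The two points share x = 10 and their y-coordinates satisfy 5 + 8 ≡ 0 (mod 13), so they are inverses. Their sum is O.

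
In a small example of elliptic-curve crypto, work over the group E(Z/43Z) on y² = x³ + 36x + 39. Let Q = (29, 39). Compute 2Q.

tangent at (29, 39): λ = (3·29² + 36)/(2·39) ≡ 22/35. 35⁻¹ ≡ 16 (mod 43), so λ ≡ 22·16 ≡ 8.
  x = λ² - 29 - 29 = 64 - 58 ≡ 6; y = λ·(29 - 6) - 39 ≡ 16. → (6, 16)

(6, 16)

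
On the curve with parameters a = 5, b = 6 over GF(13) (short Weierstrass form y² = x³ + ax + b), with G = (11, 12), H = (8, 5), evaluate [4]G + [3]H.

(8, 5)

First 4G:
Repeated addition: build up to 4G.
2G: tangent at (11, 12): λ = (3·11² + 5)/(2·12) ≡ 4/11. 11⁻¹ ≡ 6 (mod 13), so λ ≡ 4·6 ≡ 11.
  x = λ² - 11 - 11 = 121 - 22 ≡ 8; y = λ·(11 - 8) - 12 ≡ 8. → (8, 8)
3G: (8, 8) + (11, 12). λ = (12 - 8)/(11 - 8) ≡ 4/3 mod 13. 3⁻¹ ≡ 9 (mod 13), so λ ≡ 10.
  x = λ² - 8 - 11 = 100 - 19 ≡ 3; y = λ·(8 - 3) - 8 ≡ 3. → (3, 3)
4G: (3, 3) + (11, 12). λ = (12 - 3)/(11 - 3) ≡ 9/8 mod 13. 8⁻¹ ≡ 5 (mod 13) since 8·5 = 40 ≡ 1, so λ ≡ 6.
  x = λ² - 3 - 11 = 36 - 14 ≡ 9; y = λ·(3 - 9) - 3 ≡ 0. → (9, 0)
4G = (9, 0).
Next 3H:
Repeated addition: build up to 3H.
2H: tangent at (8, 5): λ = (3·8² + 5)/(2·5) ≡ 2/10. 10⁻¹ ≡ 4 (mod 13) since 10·4 = 40 ≡ 1, so λ ≡ 2·4 ≡ 8.
  x = λ² - 8 - 8 = 64 - 16 ≡ 9; y = λ·(8 - 9) - 5 ≡ 0. → (9, 0)
3H: (9, 0) + (8, 5). λ = (5 - 0)/(8 - 9) ≡ 5/12 mod 13. 12⁻¹ ≡ 12 (mod 13), so λ ≡ 8.
  x = λ² - 9 - 8 = 64 - 17 ≡ 8; y = λ·(9 - 8) - 0 ≡ 8. → (8, 8)
3H = (8, 8).
Finally 4G + 3H:
(9, 0) + (8, 8). λ = (8 - 0)/(8 - 9) ≡ 8/12 mod 13. 12⁻¹ ≡ 12 (mod 13), so λ ≡ 5.
  x = λ² - 9 - 8 = 25 - 17 ≡ 8; y = λ·(9 - 8) - 0 ≡ 5. → (8, 5)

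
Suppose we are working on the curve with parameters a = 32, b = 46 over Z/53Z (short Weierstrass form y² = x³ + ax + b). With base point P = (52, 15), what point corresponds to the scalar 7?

Repeated addition: build up to 7P.
2P: tangent at (52, 15): λ = (3·52² + 32)/(2·15) ≡ 35/30. 30⁻¹ ≡ 23 (mod 53), so λ ≡ 35·23 ≡ 10.
  x = λ² - 52 - 52 = 100 - 104 ≡ 49; y = λ·(52 - 49) - 15 ≡ 15. → (49, 15)
3P: (49, 15) + (52, 15). λ = (15 - 15)/(52 - 49) ≡ 0/3 mod 53. 3⁻¹ ≡ 18 (mod 53) since 3·18 = 54 ≡ 1, so λ ≡ 0.
  x = λ² - 49 - 52 = 0 - 101 ≡ 5; y = λ·(49 - 5) - 15 ≡ 38. → (5, 38)
4P: (5, 38) + (52, 15). λ = (15 - 38)/(52 - 5) ≡ 30/47 mod 53. 47⁻¹ ≡ 44 (mod 53) since 47·44 = 2068 ≡ 1, so λ ≡ 48.
  x = λ² - 5 - 52 = 2304 - 57 ≡ 21; y = λ·(5 - 21) - 38 ≡ 42. → (21, 42)
5P: (21, 42) + (52, 15). λ = (15 - 42)/(52 - 21) ≡ 26/31 mod 53. 31⁻¹ ≡ 12 (mod 53) since 31·12 = 372 ≡ 1, so λ ≡ 47.
  x = λ² - 21 - 52 = 2209 - 73 ≡ 16; y = λ·(21 - 16) - 42 ≡ 34. → (16, 34)
6P: (16, 34) + (52, 15). λ = (15 - 34)/(52 - 16) ≡ 34/36 mod 53. 36⁻¹ ≡ 28 (mod 53), so λ ≡ 51.
  x = λ² - 16 - 52 = 2601 - 68 ≡ 42; y = λ·(16 - 42) - 34 ≡ 18. → (42, 18)
7P: (42, 18) + (52, 15). λ = (15 - 18)/(52 - 42) ≡ 50/10 mod 53. 10⁻¹ ≡ 16 (mod 53) since 10·16 = 160 ≡ 1, so λ ≡ 5.
  x = λ² - 42 - 52 = 25 - 94 ≡ 37; y = λ·(42 - 37) - 18 ≡ 7. → (37, 7)

(37, 7)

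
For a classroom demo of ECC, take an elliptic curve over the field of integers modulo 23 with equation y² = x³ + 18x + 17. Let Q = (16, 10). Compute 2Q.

tangent at (16, 10): λ = (3·16² + 18)/(2·10) ≡ 4/20. 20⁻¹ ≡ 15 (mod 23), so λ ≡ 4·15 ≡ 14.
  x = λ² - 16 - 16 = 196 - 32 ≡ 3; y = λ·(16 - 3) - 10 ≡ 11. → (3, 11)

(3, 11)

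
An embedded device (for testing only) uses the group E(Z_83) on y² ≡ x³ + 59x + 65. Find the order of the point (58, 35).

7

2P: tangent at (58, 35): λ = (3·58² + 59)/(2·35) ≡ 25/70. 70⁻¹ ≡ 51 (mod 83) since 70·51 = 3570 ≡ 1, so λ ≡ 25·51 ≡ 30.
  x = λ² - 58 - 58 = 900 - 116 ≡ 37; y = λ·(58 - 37) - 35 ≡ 14. → (37, 14)
3P: (37, 14) + (58, 35). λ = (35 - 14)/(58 - 37) ≡ 21/21 mod 83. 21⁻¹ ≡ 4 (mod 83) since 21·4 = 84 ≡ 1, so λ ≡ 1.
  x = λ² - 37 - 58 = 1 - 95 ≡ 72; y = λ·(37 - 72) - 14 ≡ 34. → (72, 34)
4P: (72, 34) + (58, 35). λ = (35 - 34)/(58 - 72) ≡ 1/69 mod 83. 69⁻¹ ≡ 77 (mod 83) since 69·77 = 5313 ≡ 1, so λ ≡ 77.
  x = λ² - 72 - 58 = 5929 - 130 ≡ 72; y = λ·(72 - 72) - 34 ≡ 49. → (72, 49)
5P: (72, 49) + (58, 35). λ = (35 - 49)/(58 - 72) ≡ 69/69 mod 83. 69⁻¹ ≡ 77 (mod 83) since 69·77 = 5313 ≡ 1, so λ ≡ 1.
  x = λ² - 72 - 58 = 1 - 130 ≡ 37; y = λ·(72 - 37) - 49 ≡ 69. → (37, 69)
6P: (37, 69) + (58, 35). λ = (35 - 69)/(58 - 37) ≡ 49/21 mod 83. 21⁻¹ ≡ 4 (mod 83), so λ ≡ 30.
  x = λ² - 37 - 58 = 900 - 95 ≡ 58; y = λ·(37 - 58) - 69 ≡ 48. → (58, 48)
7P: (58, 48) + (58, 35): same x and y₁ ≡ -y₂, so the sum is the point at infinity.
7P = the point at infinity, so the order is 7.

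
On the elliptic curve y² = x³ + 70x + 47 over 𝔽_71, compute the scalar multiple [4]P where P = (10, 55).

(8, 57)

Double-and-add on 4 = (100)₂. Start with P = (10, 55) for the leading 1-bit.
double: tangent at (10, 55): λ = (3·10² + 70)/(2·55) ≡ 15/39. 39⁻¹ ≡ 51 (mod 71) since 39·51 = 1989 ≡ 1, so λ ≡ 15·51 ≡ 55.
  x = λ² - 10 - 10 = 3025 - 20 ≡ 23; y = λ·(10 - 23) - 55 ≡ 11. → (23, 11)
double: tangent at (23, 11): λ = (3·23² + 70)/(2·11) ≡ 24/22. 22⁻¹ ≡ 42 (mod 71) since 22·42 = 924 ≡ 1, so λ ≡ 24·42 ≡ 14.
  x = λ² - 23 - 23 = 196 - 46 ≡ 8; y = λ·(23 - 8) - 11 ≡ 57. → (8, 57)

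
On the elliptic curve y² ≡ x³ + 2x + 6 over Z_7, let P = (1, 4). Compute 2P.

(2, 5)

tangent at (1, 4): λ = (3·1² + 2)/(2·4) ≡ 5/1. 1⁻¹ ≡ 1 (mod 7) since 1·1 = 1 ≡ 1, so λ ≡ 5·1 ≡ 5.
  x = λ² - 1 - 1 = 25 - 2 ≡ 2; y = λ·(1 - 2) - 4 ≡ 5. → (2, 5)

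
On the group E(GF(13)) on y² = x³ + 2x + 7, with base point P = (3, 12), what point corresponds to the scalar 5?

(4, 12)

Double-and-add on 5 = (101)₂. Start with P = (3, 12) for the leading 1-bit.
double: tangent at (3, 12): λ = (3·3² + 2)/(2·12) ≡ 3/11. 11⁻¹ ≡ 6 (mod 13), so λ ≡ 3·6 ≡ 5.
  x = λ² - 3 - 3 = 25 - 6 ≡ 6; y = λ·(3 - 6) - 12 ≡ 12. → (6, 12)
double: tangent at (6, 12): λ = (3·6² + 2)/(2·12) ≡ 6/11. 11⁻¹ ≡ 6 (mod 13), so λ ≡ 6·6 ≡ 10.
  x = λ² - 6 - 6 = 100 - 12 ≡ 10; y = λ·(6 - 10) - 12 ≡ 0. → (10, 0)
add P: (10, 0) + (3, 12). λ = (12 - 0)/(3 - 10) ≡ 12/6 mod 13. 6⁻¹ ≡ 11 (mod 13), so λ ≡ 2.
  x = λ² - 10 - 3 = 4 - 13 ≡ 4; y = λ·(10 - 4) - 0 ≡ 12. → (4, 12)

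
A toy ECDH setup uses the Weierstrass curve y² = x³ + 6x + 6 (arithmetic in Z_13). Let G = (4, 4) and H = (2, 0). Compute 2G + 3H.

First 2G:
Repeated addition: build up to 2G.
2G: tangent at (4, 4): λ = (3·4² + 6)/(2·4) ≡ 2/8. 8⁻¹ ≡ 5 (mod 13) since 8·5 = 40 ≡ 1, so λ ≡ 2·5 ≡ 10.
  x = λ² - 4 - 4 = 100 - 8 ≡ 1; y = λ·(4 - 1) - 4 ≡ 0. → (1, 0)
2G = (1, 0).
Next 3H:
Repeated addition: build up to 3H.
2H: (2, 0) + (2, 0): same x and y₁ ≡ -y₂, so the sum is ∞.
3H: ∞ + (2, 0) = (2, 0) (identity).
3H = (2, 0).
Finally 2G + 3H:
(1, 0) + (2, 0). λ = (0 - 0)/(2 - 1) ≡ 0/1 mod 13. 1⁻¹ ≡ 1 (mod 13), so λ ≡ 0.
  x = λ² - 1 - 2 = 0 - 3 ≡ 10; y = λ·(1 - 10) - 0 ≡ 0. → (10, 0)

(10, 0)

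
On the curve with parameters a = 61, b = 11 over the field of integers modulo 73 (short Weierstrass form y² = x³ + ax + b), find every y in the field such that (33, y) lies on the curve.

1, 72

x³ + 61x + 11 = 37961 ≡ 1 (mod 73).
Square roots of 1 mod 73: 1 and 72 (since 1² = 1 ≡ 1).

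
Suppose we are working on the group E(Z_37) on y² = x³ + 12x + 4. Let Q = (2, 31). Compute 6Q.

(12, 27)

Repeated addition: build up to 6Q.
2Q: tangent at (2, 31): λ = (3·2² + 12)/(2·31) ≡ 24/25. 25⁻¹ ≡ 3 (mod 37), so λ ≡ 24·3 ≡ 35.
  x = λ² - 2 - 2 = 1225 - 4 ≡ 0; y = λ·(2 - 0) - 31 ≡ 2. → (0, 2)
3Q: (0, 2) + (2, 31). λ = (31 - 2)/(2 - 0) ≡ 29/2 mod 37. 2⁻¹ ≡ 19 (mod 37) since 2·19 = 38 ≡ 1, so λ ≡ 33.
  x = λ² - 0 - 2 = 1089 - 2 ≡ 14; y = λ·(0 - 14) - 2 ≡ 17. → (14, 17)
4Q: (14, 17) + (2, 31). λ = (31 - 17)/(2 - 14) ≡ 14/25 mod 37. 25⁻¹ ≡ 3 (mod 37), so λ ≡ 5.
  x = λ² - 14 - 2 = 25 - 16 ≡ 9; y = λ·(14 - 9) - 17 ≡ 8. → (9, 8)
5Q: (9, 8) + (2, 31). λ = (31 - 8)/(2 - 9) ≡ 23/30 mod 37. 30⁻¹ ≡ 21 (mod 37), so λ ≡ 2.
  x = λ² - 9 - 2 = 4 - 11 ≡ 30; y = λ·(9 - 30) - 8 ≡ 24. → (30, 24)
6Q: (30, 24) + (2, 31). λ = (31 - 24)/(2 - 30) ≡ 7/9 mod 37. 9⁻¹ ≡ 33 (mod 37), so λ ≡ 9.
  x = λ² - 30 - 2 = 81 - 32 ≡ 12; y = λ·(30 - 12) - 24 ≡ 27. → (12, 27)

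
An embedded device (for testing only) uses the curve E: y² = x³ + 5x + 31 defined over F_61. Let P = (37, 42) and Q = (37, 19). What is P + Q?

O

The two points share x = 37 and their y-coordinates satisfy 42 + 19 ≡ 0 (mod 61), so they are inverses. Their sum is ∞.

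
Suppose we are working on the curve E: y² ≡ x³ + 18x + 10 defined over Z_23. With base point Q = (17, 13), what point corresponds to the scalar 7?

(5, 15)

Double-and-add on 7 = (111)₂. Start with Q = (17, 13) for the leading 1-bit.
double: tangent at (17, 13): λ = (3·17² + 18)/(2·13) ≡ 11/3. 3⁻¹ ≡ 8 (mod 23), so λ ≡ 11·8 ≡ 19.
  x = λ² - 17 - 17 = 361 - 34 ≡ 5; y = λ·(17 - 5) - 13 ≡ 8. → (5, 8)
add Q: (5, 8) + (17, 13). λ = (13 - 8)/(17 - 5) ≡ 5/12 mod 23. 12⁻¹ ≡ 2 (mod 23), so λ ≡ 10.
  x = λ² - 5 - 17 = 100 - 22 ≡ 9; y = λ·(5 - 9) - 8 ≡ 21. → (9, 21)
double: tangent at (9, 21): λ = (3·9² + 18)/(2·21) ≡ 8/19. 19⁻¹ ≡ 17 (mod 23) since 19·17 = 323 ≡ 1, so λ ≡ 8·17 ≡ 21.
  x = λ² - 9 - 9 = 441 - 18 ≡ 9; y = λ·(9 - 9) - 21 ≡ 2. → (9, 2)
add Q: (9, 2) + (17, 13). λ = (13 - 2)/(17 - 9) ≡ 11/8 mod 23. 8⁻¹ ≡ 3 (mod 23), so λ ≡ 10.
  x = λ² - 9 - 17 = 100 - 26 ≡ 5; y = λ·(9 - 5) - 2 ≡ 15. → (5, 15)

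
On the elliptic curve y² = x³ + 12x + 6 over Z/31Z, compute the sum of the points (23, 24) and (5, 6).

(4, 26)

(23, 24) + (5, 6). λ = (6 - 24)/(5 - 23) ≡ 13/13 mod 31. 13⁻¹ ≡ 12 (mod 31), so λ ≡ 1.
  x = λ² - 23 - 5 = 1 - 28 ≡ 4; y = λ·(23 - 4) - 24 ≡ 26. → (4, 26)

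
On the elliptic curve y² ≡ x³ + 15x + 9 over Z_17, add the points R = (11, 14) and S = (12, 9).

(2, 9)

(11, 14) + (12, 9). λ = (9 - 14)/(12 - 11) ≡ 12/1 mod 17. 1⁻¹ ≡ 1 (mod 17), so λ ≡ 12.
  x = λ² - 11 - 12 = 144 - 23 ≡ 2; y = λ·(11 - 2) - 14 ≡ 9. → (2, 9)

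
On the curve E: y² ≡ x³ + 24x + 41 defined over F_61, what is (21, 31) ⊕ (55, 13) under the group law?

(21, 31) + (55, 13). λ = (13 - 31)/(55 - 21) ≡ 43/34 mod 61. 34⁻¹ ≡ 9 (mod 61), so λ ≡ 21.
  x = λ² - 21 - 55 = 441 - 76 ≡ 60; y = λ·(21 - 60) - 31 ≡ 4. → (60, 4)

(60, 4)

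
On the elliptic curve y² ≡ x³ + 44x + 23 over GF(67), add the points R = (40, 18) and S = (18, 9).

(1, 1)

(40, 18) + (18, 9). λ = (9 - 18)/(18 - 40) ≡ 58/45 mod 67. 45⁻¹ ≡ 3 (mod 67), so λ ≡ 40.
  x = λ² - 40 - 18 = 1600 - 58 ≡ 1; y = λ·(40 - 1) - 18 ≡ 1. → (1, 1)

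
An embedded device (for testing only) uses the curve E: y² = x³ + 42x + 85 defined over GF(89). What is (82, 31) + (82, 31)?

(63, 14)

tangent at (82, 31): λ = (3·82² + 42)/(2·31) ≡ 11/62. 62⁻¹ ≡ 56 (mod 89) since 62·56 = 3472 ≡ 1, so λ ≡ 11·56 ≡ 82.
  x = λ² - 82 - 82 = 6724 - 164 ≡ 63; y = λ·(82 - 63) - 31 ≡ 14. → (63, 14)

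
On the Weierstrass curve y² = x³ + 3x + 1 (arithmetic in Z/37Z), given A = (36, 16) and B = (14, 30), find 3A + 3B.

First 3A:
Repeated addition: build up to 3A.
2A: tangent at (36, 16): λ = (3·36² + 3)/(2·16) ≡ 6/32. 32⁻¹ ≡ 22 (mod 37) since 32·22 = 704 ≡ 1, so λ ≡ 6·22 ≡ 21.
  x = λ² - 36 - 36 = 441 - 72 ≡ 36; y = λ·(36 - 36) - 16 ≡ 21. → (36, 21)
3A: (36, 21) + (36, 16): same x and y₁ ≡ -y₂, so the sum is ∞.
3A = ∞.
Next 3B:
Repeated addition: build up to 3B.
2B: tangent at (14, 30): λ = (3·14² + 3)/(2·30) ≡ 36/23. 23⁻¹ ≡ 29 (mod 37) since 23·29 = 667 ≡ 1, so λ ≡ 36·29 ≡ 8.
  x = λ² - 14 - 14 = 64 - 28 ≡ 36; y = λ·(14 - 36) - 30 ≡ 16. → (36, 16)
3B: (36, 16) + (14, 30). λ = (30 - 16)/(14 - 36) ≡ 14/15 mod 37. 15⁻¹ ≡ 5 (mod 37) since 15·5 = 75 ≡ 1, so λ ≡ 33.
  x = λ² - 36 - 14 = 1089 - 50 ≡ 3; y = λ·(36 - 3) - 16 ≡ 0. → (3, 0)
3B = (3, 0).
Finally 3A + 3B:
∞ + (3, 0) = (3, 0) (identity).

(3, 0)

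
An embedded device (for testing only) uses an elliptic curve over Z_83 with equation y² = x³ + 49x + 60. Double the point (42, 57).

tangent at (42, 57): λ = (3·42² + 49)/(2·57) ≡ 29/31. 31⁻¹ ≡ 75 (mod 83) since 31·75 = 2325 ≡ 1, so λ ≡ 29·75 ≡ 17.
  x = λ² - 42 - 42 = 289 - 84 ≡ 39; y = λ·(42 - 39) - 57 ≡ 77. → (39, 77)

(39, 77)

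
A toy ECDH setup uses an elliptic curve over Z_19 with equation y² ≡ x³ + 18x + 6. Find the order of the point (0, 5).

12

2P: tangent at (0, 5): λ = (3·0² + 18)/(2·5) ≡ 18/10. 10⁻¹ ≡ 2 (mod 19), so λ ≡ 18·2 ≡ 17.
  x = λ² - 0 - 0 = 289 - 0 ≡ 4; y = λ·(0 - 4) - 5 ≡ 3. → (4, 3)
3P: (4, 3) + (0, 5). λ = (5 - 3)/(0 - 4) ≡ 2/15 mod 19. 15⁻¹ ≡ 14 (mod 19), so λ ≡ 9.
  x = λ² - 4 - 0 = 81 - 4 ≡ 1; y = λ·(4 - 1) - 3 ≡ 5. → (1, 5)
4P: (1, 5) + (0, 5). λ = (5 - 5)/(0 - 1) ≡ 0/18 mod 19. 18⁻¹ ≡ 18 (mod 19), so λ ≡ 0.
  x = λ² - 1 - 0 = 0 - 1 ≡ 18; y = λ·(1 - 18) - 5 ≡ 14. → (18, 14)
5P: (18, 14) + (0, 5). λ = (5 - 14)/(0 - 18) ≡ 10/1 mod 19. 1⁻¹ ≡ 1 (mod 19) since 1·1 = 1 ≡ 1, so λ ≡ 10.
  x = λ² - 18 - 0 = 100 - 18 ≡ 6; y = λ·(18 - 6) - 14 ≡ 11. → (6, 11)
6P: (6, 11) + (0, 5). λ = (5 - 11)/(0 - 6) ≡ 13/13 mod 19. 13⁻¹ ≡ 3 (mod 19), so λ ≡ 1.
  x = λ² - 6 - 0 = 1 - 6 ≡ 14; y = λ·(6 - 14) - 11 ≡ 0. → (14, 0)
7P: (14, 0) + (0, 5). λ = (5 - 0)/(0 - 14) ≡ 5/5 mod 19. 5⁻¹ ≡ 4 (mod 19) since 5·4 = 20 ≡ 1, so λ ≡ 1.
  x = λ² - 14 - 0 = 1 - 14 ≡ 6; y = λ·(14 - 6) - 0 ≡ 8. → (6, 8)
8P: (6, 8) + (0, 5). λ = (5 - 8)/(0 - 6) ≡ 16/13 mod 19. 13⁻¹ ≡ 3 (mod 19), so λ ≡ 10.
  x = λ² - 6 - 0 = 100 - 6 ≡ 18; y = λ·(6 - 18) - 8 ≡ 5. → (18, 5)
9P: (18, 5) + (0, 5). λ = (5 - 5)/(0 - 18) ≡ 0/1 mod 19. 1⁻¹ ≡ 1 (mod 19), so λ ≡ 0.
  x = λ² - 18 - 0 = 0 - 18 ≡ 1; y = λ·(18 - 1) - 5 ≡ 14. → (1, 14)
10P: (1, 14) + (0, 5). λ = (5 - 14)/(0 - 1) ≡ 10/18 mod 19. 18⁻¹ ≡ 18 (mod 19), so λ ≡ 9.
  x = λ² - 1 - 0 = 81 - 1 ≡ 4; y = λ·(1 - 4) - 14 ≡ 16. → (4, 16)
11P: (4, 16) + (0, 5). λ = (5 - 16)/(0 - 4) ≡ 8/15 mod 19. 15⁻¹ ≡ 14 (mod 19), so λ ≡ 17.
  x = λ² - 4 - 0 = 289 - 4 ≡ 0; y = λ·(4 - 0) - 16 ≡ 14. → (0, 14)
12P: (0, 14) + (0, 5): same x and y₁ ≡ -y₂, so the sum is ∞.
12P = ∞, so the order is 12.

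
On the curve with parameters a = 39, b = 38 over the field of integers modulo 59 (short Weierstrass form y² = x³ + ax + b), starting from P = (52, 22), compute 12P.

Double-and-add on 12 = (1100)₂. Start with P = (52, 22) for the leading 1-bit.
double: tangent at (52, 22): λ = (3·52² + 39)/(2·22) ≡ 9/44. 44⁻¹ ≡ 55 (mod 59), so λ ≡ 9·55 ≡ 23.
  x = λ² - 52 - 52 = 529 - 104 ≡ 12; y = λ·(52 - 12) - 22 ≡ 13. → (12, 13)
add P: (12, 13) + (52, 22). λ = (22 - 13)/(52 - 12) ≡ 9/40 mod 59. 40⁻¹ ≡ 31 (mod 59) since 40·31 = 1240 ≡ 1, so λ ≡ 43.
  x = λ² - 12 - 52 = 1849 - 64 ≡ 15; y = λ·(12 - 15) - 13 ≡ 35. → (15, 35)
double: tangent at (15, 35): λ = (3·15² + 39)/(2·35) ≡ 6/11. 11⁻¹ ≡ 43 (mod 59), so λ ≡ 6·43 ≡ 22.
  x = λ² - 15 - 15 = 484 - 30 ≡ 41; y = λ·(15 - 41) - 35 ≡ 42. → (41, 42)
double: tangent at (41, 42): λ = (3·41² + 39)/(2·42) ≡ 8/25. 25⁻¹ ≡ 26 (mod 59), so λ ≡ 8·26 ≡ 31.
  x = λ² - 41 - 41 = 961 - 82 ≡ 53; y = λ·(41 - 53) - 42 ≡ 58. → (53, 58)

(53, 58)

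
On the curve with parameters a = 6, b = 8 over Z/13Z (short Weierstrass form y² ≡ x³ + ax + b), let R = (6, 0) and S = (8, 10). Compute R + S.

(11, 1)

(6, 0) + (8, 10). λ = (10 - 0)/(8 - 6) ≡ 10/2 mod 13. 2⁻¹ ≡ 7 (mod 13) since 2·7 = 14 ≡ 1, so λ ≡ 5.
  x = λ² - 6 - 8 = 25 - 14 ≡ 11; y = λ·(6 - 11) - 0 ≡ 1. → (11, 1)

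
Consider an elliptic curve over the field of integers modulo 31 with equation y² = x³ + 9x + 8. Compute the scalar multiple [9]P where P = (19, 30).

(3, 0)

Repeated addition: build up to 9P.
2P: tangent at (19, 30): λ = (3·19² + 9)/(2·30) ≡ 7/29. 29⁻¹ ≡ 15 (mod 31), so λ ≡ 7·15 ≡ 12.
  x = λ² - 19 - 19 = 144 - 38 ≡ 13; y = λ·(19 - 13) - 30 ≡ 11. → (13, 11)
3P: (13, 11) + (19, 30). λ = (30 - 11)/(19 - 13) ≡ 19/6 mod 31. 6⁻¹ ≡ 26 (mod 31) since 6·26 = 156 ≡ 1, so λ ≡ 29.
  x = λ² - 13 - 19 = 841 - 32 ≡ 3; y = λ·(13 - 3) - 11 ≡ 0. → (3, 0)
4P: (3, 0) + (19, 30). λ = (30 - 0)/(19 - 3) ≡ 30/16 mod 31. 16⁻¹ ≡ 2 (mod 31) since 16·2 = 32 ≡ 1, so λ ≡ 29.
  x = λ² - 3 - 19 = 841 - 22 ≡ 13; y = λ·(3 - 13) - 0 ≡ 20. → (13, 20)
5P: (13, 20) + (19, 30). λ = (30 - 20)/(19 - 13) ≡ 10/6 mod 31. 6⁻¹ ≡ 26 (mod 31) since 6·26 = 156 ≡ 1, so λ ≡ 12.
  x = λ² - 13 - 19 = 144 - 32 ≡ 19; y = λ·(13 - 19) - 20 ≡ 1. → (19, 1)
6P: (19, 1) + (19, 30): same x and y₁ ≡ -y₂, so the sum is ∞.
7P: ∞ + (19, 30) = (19, 30) (identity).
8P: tangent at (19, 30): λ = (3·19² + 9)/(2·30) ≡ 7/29. 29⁻¹ ≡ 15 (mod 31), so λ ≡ 7·15 ≡ 12.
  x = λ² - 19 - 19 = 144 - 38 ≡ 13; y = λ·(19 - 13) - 30 ≡ 11. → (13, 11)
9P: (13, 11) + (19, 30). λ = (30 - 11)/(19 - 13) ≡ 19/6 mod 31. 6⁻¹ ≡ 26 (mod 31) since 6·26 = 156 ≡ 1, so λ ≡ 29.
  x = λ² - 13 - 19 = 841 - 32 ≡ 3; y = λ·(13 - 3) - 11 ≡ 0. → (3, 0)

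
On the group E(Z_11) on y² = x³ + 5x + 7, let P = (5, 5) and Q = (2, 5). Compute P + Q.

(4, 6)

(5, 5) + (2, 5). λ = (5 - 5)/(2 - 5) ≡ 0/8 mod 11. 8⁻¹ ≡ 7 (mod 11), so λ ≡ 0.
  x = λ² - 5 - 2 = 0 - 7 ≡ 4; y = λ·(5 - 4) - 5 ≡ 6. → (4, 6)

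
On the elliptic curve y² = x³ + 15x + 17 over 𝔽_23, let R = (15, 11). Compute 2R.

tangent at (15, 11): λ = (3·15² + 15)/(2·11) ≡ 0/22. 22⁻¹ ≡ 22 (mod 23), so λ ≡ 0·22 ≡ 0.
  x = λ² - 15 - 15 = 0 - 30 ≡ 16; y = λ·(15 - 16) - 11 ≡ 12. → (16, 12)

(16, 12)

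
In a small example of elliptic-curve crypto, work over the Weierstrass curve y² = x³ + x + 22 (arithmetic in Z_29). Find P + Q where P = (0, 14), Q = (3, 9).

(0, 14) + (3, 9). λ = (9 - 14)/(3 - 0) ≡ 24/3 mod 29. 3⁻¹ ≡ 10 (mod 29) since 3·10 = 30 ≡ 1, so λ ≡ 8.
  x = λ² - 0 - 3 = 64 - 3 ≡ 3; y = λ·(0 - 3) - 14 ≡ 20. → (3, 20)

(3, 20)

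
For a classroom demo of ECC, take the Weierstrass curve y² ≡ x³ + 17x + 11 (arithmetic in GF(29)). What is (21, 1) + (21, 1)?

(25, 16)

tangent at (21, 1): λ = (3·21² + 17)/(2·1) ≡ 6/2. 2⁻¹ ≡ 15 (mod 29), so λ ≡ 6·15 ≡ 3.
  x = λ² - 21 - 21 = 9 - 42 ≡ 25; y = λ·(21 - 25) - 1 ≡ 16. → (25, 16)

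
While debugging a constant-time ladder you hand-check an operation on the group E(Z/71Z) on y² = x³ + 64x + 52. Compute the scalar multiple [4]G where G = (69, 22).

Repeated addition: build up to 4G.
2G: tangent at (69, 22): λ = (3·69² + 64)/(2·22) ≡ 5/44. 44⁻¹ ≡ 21 (mod 71), so λ ≡ 5·21 ≡ 34.
  x = λ² - 69 - 69 = 1156 - 138 ≡ 24; y = λ·(69 - 24) - 22 ≡ 17. → (24, 17)
3G: (24, 17) + (69, 22). λ = (22 - 17)/(69 - 24) ≡ 5/45 mod 71. 45⁻¹ ≡ 30 (mod 71) since 45·30 = 1350 ≡ 1, so λ ≡ 8.
  x = λ² - 24 - 69 = 64 - 93 ≡ 42; y = λ·(24 - 42) - 17 ≡ 52. → (42, 52)
4G: (42, 52) + (69, 22). λ = (22 - 52)/(69 - 42) ≡ 41/27 mod 71. 27⁻¹ ≡ 50 (mod 71) since 27·50 = 1350 ≡ 1, so λ ≡ 62.
  x = λ² - 42 - 69 = 3844 - 111 ≡ 41; y = λ·(42 - 41) - 52 ≡ 10. → (41, 10)

(41, 10)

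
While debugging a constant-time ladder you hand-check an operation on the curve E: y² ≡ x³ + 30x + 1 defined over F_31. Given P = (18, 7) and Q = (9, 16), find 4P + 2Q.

(5, 11)

First 4P:
Double-and-add on 4 = (100)₂. Start with P = (18, 7) for the leading 1-bit.
double: tangent at (18, 7): λ = (3·18² + 30)/(2·7) ≡ 10/14. 14⁻¹ ≡ 20 (mod 31), so λ ≡ 10·20 ≡ 14.
  x = λ² - 18 - 18 = 196 - 36 ≡ 5; y = λ·(18 - 5) - 7 ≡ 20. → (5, 20)
double: tangent at (5, 20): λ = (3·5² + 30)/(2·20) ≡ 12/9. 9⁻¹ ≡ 7 (mod 31), so λ ≡ 12·7 ≡ 22.
  x = λ² - 5 - 5 = 484 - 10 ≡ 9; y = λ·(5 - 9) - 20 ≡ 16. → (9, 16)
4P = (9, 16).
Next 2Q:
Repeated addition: build up to 2Q.
2Q: tangent at (9, 16): λ = (3·9² + 30)/(2·16) ≡ 25/1. 1⁻¹ ≡ 1 (mod 31), so λ ≡ 25·1 ≡ 25.
  x = λ² - 9 - 9 = 625 - 18 ≡ 18; y = λ·(9 - 18) - 16 ≡ 7. → (18, 7)
2Q = (18, 7).
Finally 4P + 2Q:
(9, 16) + (18, 7). λ = (7 - 16)/(18 - 9) ≡ 22/9 mod 31. 9⁻¹ ≡ 7 (mod 31) since 9·7 = 63 ≡ 1, so λ ≡ 30.
  x = λ² - 9 - 18 = 900 - 27 ≡ 5; y = λ·(9 - 5) - 16 ≡ 11. → (5, 11)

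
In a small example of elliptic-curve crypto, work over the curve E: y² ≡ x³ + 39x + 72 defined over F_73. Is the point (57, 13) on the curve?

y² = 13² ≡ 23; x³ + 39x + 72 = 187488 ≡ 24 (mod 73). 23 ≠ 24.

no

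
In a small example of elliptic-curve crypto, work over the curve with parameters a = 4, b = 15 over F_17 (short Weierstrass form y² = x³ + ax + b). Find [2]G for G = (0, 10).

(15, 4)

tangent at (0, 10): λ = (3·0² + 4)/(2·10) ≡ 4/3. 3⁻¹ ≡ 6 (mod 17), so λ ≡ 4·6 ≡ 7.
  x = λ² - 0 - 0 = 49 - 0 ≡ 15; y = λ·(0 - 15) - 10 ≡ 4. → (15, 4)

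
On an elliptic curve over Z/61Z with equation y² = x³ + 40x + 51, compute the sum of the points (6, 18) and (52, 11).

(6, 18) + (52, 11). λ = (11 - 18)/(52 - 6) ≡ 54/46 mod 61. 46⁻¹ ≡ 4 (mod 61), so λ ≡ 33.
  x = λ² - 6 - 52 = 1089 - 58 ≡ 55; y = λ·(6 - 55) - 18 ≡ 12. → (55, 12)

(55, 12)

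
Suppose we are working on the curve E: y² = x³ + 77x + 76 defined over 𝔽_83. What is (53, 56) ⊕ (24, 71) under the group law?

(34, 0)

(53, 56) + (24, 71). λ = (71 - 56)/(24 - 53) ≡ 15/54 mod 83. 54⁻¹ ≡ 20 (mod 83) since 54·20 = 1080 ≡ 1, so λ ≡ 51.
  x = λ² - 53 - 24 = 2601 - 77 ≡ 34; y = λ·(53 - 34) - 56 ≡ 0. → (34, 0)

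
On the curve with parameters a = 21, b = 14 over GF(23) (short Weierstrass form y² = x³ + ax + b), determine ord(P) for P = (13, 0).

2P: (13, 0) + (13, 0): same x and y₁ ≡ -y₂, so the sum is 𝒪.
2P = 𝒪, so the order is 2.

2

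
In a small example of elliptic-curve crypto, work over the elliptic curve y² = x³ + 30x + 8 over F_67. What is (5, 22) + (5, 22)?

tangent at (5, 22): λ = (3·5² + 30)/(2·22) ≡ 38/44. 44⁻¹ ≡ 32 (mod 67) since 44·32 = 1408 ≡ 1, so λ ≡ 38·32 ≡ 10.
  x = λ² - 5 - 5 = 100 - 10 ≡ 23; y = λ·(5 - 23) - 22 ≡ 66. → (23, 66)

(23, 66)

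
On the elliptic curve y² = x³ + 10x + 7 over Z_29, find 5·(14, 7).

(24, 21)

Write P = (14, 7).
Double-and-add on 5 = (101)₂. Start with P = (14, 7) for the leading 1-bit.
double: tangent at (14, 7): λ = (3·14² + 10)/(2·7) ≡ 18/14. 14⁻¹ ≡ 27 (mod 29), so λ ≡ 18·27 ≡ 22.
  x = λ² - 14 - 14 = 484 - 28 ≡ 21; y = λ·(14 - 21) - 7 ≡ 13. → (21, 13)
double: tangent at (21, 13): λ = (3·21² + 10)/(2·13) ≡ 28/26. 26⁻¹ ≡ 19 (mod 29) since 26·19 = 494 ≡ 1, so λ ≡ 28·19 ≡ 10.
  x = λ² - 21 - 21 = 100 - 42 ≡ 0; y = λ·(21 - 0) - 13 ≡ 23. → (0, 23)
add P: (0, 23) + (14, 7). λ = (7 - 23)/(14 - 0) ≡ 13/14 mod 29. 14⁻¹ ≡ 27 (mod 29) since 14·27 = 378 ≡ 1, so λ ≡ 3.
  x = λ² - 0 - 14 = 9 - 14 ≡ 24; y = λ·(0 - 24) - 23 ≡ 21. → (24, 21)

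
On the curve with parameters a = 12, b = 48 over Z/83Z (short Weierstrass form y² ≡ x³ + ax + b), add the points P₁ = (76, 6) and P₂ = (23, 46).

(78, 19)

(76, 6) + (23, 46). λ = (46 - 6)/(23 - 76) ≡ 40/30 mod 83. 30⁻¹ ≡ 36 (mod 83) since 30·36 = 1080 ≡ 1, so λ ≡ 29.
  x = λ² - 76 - 23 = 841 - 99 ≡ 78; y = λ·(76 - 78) - 6 ≡ 19. → (78, 19)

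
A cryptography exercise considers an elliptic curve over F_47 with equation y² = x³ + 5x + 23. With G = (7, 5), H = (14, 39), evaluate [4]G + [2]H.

First 4G:
Double-and-add on 4 = (100)₂. Start with G = (7, 5) for the leading 1-bit.
double: tangent at (7, 5): λ = (3·7² + 5)/(2·5) ≡ 11/10. 10⁻¹ ≡ 33 (mod 47) since 10·33 = 330 ≡ 1, so λ ≡ 11·33 ≡ 34.
  x = λ² - 7 - 7 = 1156 - 14 ≡ 14; y = λ·(7 - 14) - 5 ≡ 39. → (14, 39)
double: tangent at (14, 39): λ = (3·14² + 5)/(2·39) ≡ 29/31. 31⁻¹ ≡ 44 (mod 47) since 31·44 = 1364 ≡ 1, so λ ≡ 29·44 ≡ 7.
  x = λ² - 14 - 14 = 49 - 28 ≡ 21; y = λ·(14 - 21) - 39 ≡ 6. → (21, 6)
4G = (21, 6).
Next 2H:
Repeated addition: build up to 2H.
2H: tangent at (14, 39): λ = (3·14² + 5)/(2·39) ≡ 29/31. 31⁻¹ ≡ 44 (mod 47) since 31·44 = 1364 ≡ 1, so λ ≡ 29·44 ≡ 7.
  x = λ² - 14 - 14 = 49 - 28 ≡ 21; y = λ·(14 - 21) - 39 ≡ 6. → (21, 6)
2H = (21, 6).
Finally 4G + 2H:
tangent at (21, 6): λ = (3·21² + 5)/(2·6) ≡ 12/12. 12⁻¹ ≡ 4 (mod 47), so λ ≡ 12·4 ≡ 1.
  x = λ² - 21 - 21 = 1 - 42 ≡ 6; y = λ·(21 - 6) - 6 ≡ 9. → (6, 9)

(6, 9)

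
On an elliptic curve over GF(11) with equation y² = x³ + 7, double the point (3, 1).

tangent at (3, 1): λ = (3·3² + 0)/(2·1) ≡ 5/2. 2⁻¹ ≡ 6 (mod 11), so λ ≡ 5·6 ≡ 8.
  x = λ² - 3 - 3 = 64 - 6 ≡ 3; y = λ·(3 - 3) - 1 ≡ 10. → (3, 10)

(3, 10)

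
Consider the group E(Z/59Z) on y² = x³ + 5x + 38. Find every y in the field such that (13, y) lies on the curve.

none

x³ + 5x + 38 = 2300 ≡ 58 (mod 59).
58 is a non-residue mod 59; no y exists.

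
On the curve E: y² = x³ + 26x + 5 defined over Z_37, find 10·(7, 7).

Write P = (7, 7).
Double-and-add on 10 = (1010)₂. Start with P = (7, 7) for the leading 1-bit.
double: tangent at (7, 7): λ = (3·7² + 26)/(2·7) ≡ 25/14. 14⁻¹ ≡ 8 (mod 37), so λ ≡ 25·8 ≡ 15.
  x = λ² - 7 - 7 = 225 - 14 ≡ 26; y = λ·(7 - 26) - 7 ≡ 4. → (26, 4)
double: tangent at (26, 4): λ = (3·26² + 26)/(2·4) ≡ 19/8. 8⁻¹ ≡ 14 (mod 37), so λ ≡ 19·14 ≡ 7.
  x = λ² - 26 - 26 = 49 - 52 ≡ 34; y = λ·(26 - 34) - 4 ≡ 14. → (34, 14)
add P: (34, 14) + (7, 7). λ = (7 - 14)/(7 - 34) ≡ 30/10 mod 37. 10⁻¹ ≡ 26 (mod 37), so λ ≡ 3.
  x = λ² - 34 - 7 = 9 - 41 ≡ 5; y = λ·(34 - 5) - 14 ≡ 36. → (5, 36)
double: tangent at (5, 36): λ = (3·5² + 26)/(2·36) ≡ 27/35. 35⁻¹ ≡ 18 (mod 37), so λ ≡ 27·18 ≡ 5.
  x = λ² - 5 - 5 = 25 - 10 ≡ 15; y = λ·(5 - 15) - 36 ≡ 25. → (15, 25)

(15, 25)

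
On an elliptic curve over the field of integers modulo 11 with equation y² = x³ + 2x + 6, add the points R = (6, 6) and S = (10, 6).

(6, 5)

(6, 6) + (10, 6). λ = (6 - 6)/(10 - 6) ≡ 0/4 mod 11. 4⁻¹ ≡ 3 (mod 11), so λ ≡ 0.
  x = λ² - 6 - 10 = 0 - 16 ≡ 6; y = λ·(6 - 6) - 6 ≡ 5. → (6, 5)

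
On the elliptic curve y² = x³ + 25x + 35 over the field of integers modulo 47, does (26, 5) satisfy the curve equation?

yes

y² = 5² ≡ 25; x³ + 25x + 35 = 18261 ≡ 25 (mod 47). 25 = 25.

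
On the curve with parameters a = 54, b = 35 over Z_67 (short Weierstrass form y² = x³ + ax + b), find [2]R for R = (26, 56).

tangent at (26, 56): λ = (3·26² + 54)/(2·56) ≡ 5/45. 45⁻¹ ≡ 3 (mod 67) since 45·3 = 135 ≡ 1, so λ ≡ 5·3 ≡ 15.
  x = λ² - 26 - 26 = 225 - 52 ≡ 39; y = λ·(26 - 39) - 56 ≡ 17. → (39, 17)

(39, 17)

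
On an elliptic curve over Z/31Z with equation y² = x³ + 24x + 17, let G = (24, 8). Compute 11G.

Repeated addition: build up to 11G.
2G: tangent at (24, 8): λ = (3·24² + 24)/(2·8) ≡ 16/16. 16⁻¹ ≡ 2 (mod 31), so λ ≡ 16·2 ≡ 1.
  x = λ² - 24 - 24 = 1 - 48 ≡ 15; y = λ·(24 - 15) - 8 ≡ 1. → (15, 1)
3G: (15, 1) + (24, 8). λ = (8 - 1)/(24 - 15) ≡ 7/9 mod 31. 9⁻¹ ≡ 7 (mod 31) since 9·7 = 63 ≡ 1, so λ ≡ 18.
  x = λ² - 15 - 24 = 324 - 39 ≡ 6; y = λ·(15 - 6) - 1 ≡ 6. → (6, 6)
4G: (6, 6) + (24, 8). λ = (8 - 6)/(24 - 6) ≡ 2/18 mod 31. 18⁻¹ ≡ 19 (mod 31), so λ ≡ 7.
  x = λ² - 6 - 24 = 49 - 30 ≡ 19; y = λ·(6 - 19) - 6 ≡ 27. → (19, 27)
5G: (19, 27) + (24, 8). λ = (8 - 27)/(24 - 19) ≡ 12/5 mod 31. 5⁻¹ ≡ 25 (mod 31), so λ ≡ 21.
  x = λ² - 19 - 24 = 441 - 43 ≡ 26; y = λ·(19 - 26) - 27 ≡ 12. → (26, 12)
6G: (26, 12) + (24, 8). λ = (8 - 12)/(24 - 26) ≡ 27/29 mod 31. 29⁻¹ ≡ 15 (mod 31) since 29·15 = 435 ≡ 1, so λ ≡ 2.
  x = λ² - 26 - 24 = 4 - 50 ≡ 16; y = λ·(26 - 16) - 12 ≡ 8. → (16, 8)
7G: (16, 8) + (24, 8). λ = (8 - 8)/(24 - 16) ≡ 0/8 mod 31. 8⁻¹ ≡ 4 (mod 31), so λ ≡ 0.
  x = λ² - 16 - 24 = 0 - 40 ≡ 22; y = λ·(16 - 22) - 8 ≡ 23. → (22, 23)
8G: (22, 23) + (24, 8). λ = (8 - 23)/(24 - 22) ≡ 16/2 mod 31. 2⁻¹ ≡ 16 (mod 31), so λ ≡ 8.
  x = λ² - 22 - 24 = 64 - 46 ≡ 18; y = λ·(22 - 18) - 23 ≡ 9. → (18, 9)
9G: (18, 9) + (24, 8). λ = (8 - 9)/(24 - 18) ≡ 30/6 mod 31. 6⁻¹ ≡ 26 (mod 31) since 6·26 = 156 ≡ 1, so λ ≡ 5.
  x = λ² - 18 - 24 = 25 - 42 ≡ 14; y = λ·(18 - 14) - 9 ≡ 11. → (14, 11)
10G: (14, 11) + (24, 8). λ = (8 - 11)/(24 - 14) ≡ 28/10 mod 31. 10⁻¹ ≡ 28 (mod 31) since 10·28 = 280 ≡ 1, so λ ≡ 9.
  x = λ² - 14 - 24 = 81 - 38 ≡ 12; y = λ·(14 - 12) - 11 ≡ 7. → (12, 7)
11G: (12, 7) + (24, 8). λ = (8 - 7)/(24 - 12) ≡ 1/12 mod 31. 12⁻¹ ≡ 13 (mod 31), so λ ≡ 13.
  x = λ² - 12 - 24 = 169 - 36 ≡ 9; y = λ·(12 - 9) - 7 ≡ 1. → (9, 1)

(9, 1)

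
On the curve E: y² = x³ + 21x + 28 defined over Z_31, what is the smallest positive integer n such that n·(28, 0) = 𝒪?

2

2P: (28, 0) + (28, 0): same x and y₁ ≡ -y₂, so the sum is 𝒪.
2P = 𝒪, so the order is 2.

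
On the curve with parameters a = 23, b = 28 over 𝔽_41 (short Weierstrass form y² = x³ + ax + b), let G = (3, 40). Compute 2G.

(4, 26)

tangent at (3, 40): λ = (3·3² + 23)/(2·40) ≡ 9/39. 39⁻¹ ≡ 20 (mod 41) since 39·20 = 780 ≡ 1, so λ ≡ 9·20 ≡ 16.
  x = λ² - 3 - 3 = 256 - 6 ≡ 4; y = λ·(3 - 4) - 40 ≡ 26. → (4, 26)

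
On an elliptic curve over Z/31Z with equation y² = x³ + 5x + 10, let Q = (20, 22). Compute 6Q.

Repeated addition: build up to 6Q.
2Q: tangent at (20, 22): λ = (3·20² + 5)/(2·22) ≡ 27/13. 13⁻¹ ≡ 12 (mod 31), so λ ≡ 27·12 ≡ 14.
  x = λ² - 20 - 20 = 196 - 40 ≡ 1; y = λ·(20 - 1) - 22 ≡ 27. → (1, 27)
3Q: (1, 27) + (20, 22). λ = (22 - 27)/(20 - 1) ≡ 26/19 mod 31. 19⁻¹ ≡ 18 (mod 31), so λ ≡ 3.
  x = λ² - 1 - 20 = 9 - 21 ≡ 19; y = λ·(1 - 19) - 27 ≡ 12. → (19, 12)
4Q: (19, 12) + (20, 22). λ = (22 - 12)/(20 - 19) ≡ 10/1 mod 31. 1⁻¹ ≡ 1 (mod 31), so λ ≡ 10.
  x = λ² - 19 - 20 = 100 - 39 ≡ 30; y = λ·(19 - 30) - 12 ≡ 2. → (30, 2)
5Q: (30, 2) + (20, 22). λ = (22 - 2)/(20 - 30) ≡ 20/21 mod 31. 21⁻¹ ≡ 3 (mod 31), so λ ≡ 29.
  x = λ² - 30 - 20 = 841 - 50 ≡ 16; y = λ·(30 - 16) - 2 ≡ 1. → (16, 1)
6Q: (16, 1) + (20, 22). λ = (22 - 1)/(20 - 16) ≡ 21/4 mod 31. 4⁻¹ ≡ 8 (mod 31), so λ ≡ 13.
  x = λ² - 16 - 20 = 169 - 36 ≡ 9; y = λ·(16 - 9) - 1 ≡ 28. → (9, 28)

(9, 28)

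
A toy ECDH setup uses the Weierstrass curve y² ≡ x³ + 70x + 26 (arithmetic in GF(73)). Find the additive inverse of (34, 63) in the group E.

(34, 10)

-(34, 63) = (34, -63 mod 73) = (34, 10).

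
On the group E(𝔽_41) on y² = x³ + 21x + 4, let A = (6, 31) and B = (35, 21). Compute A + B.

(36, 26)

(6, 31) + (35, 21). λ = (21 - 31)/(35 - 6) ≡ 31/29 mod 41. 29⁻¹ ≡ 17 (mod 41) since 29·17 = 493 ≡ 1, so λ ≡ 35.
  x = λ² - 6 - 35 = 1225 - 41 ≡ 36; y = λ·(6 - 36) - 31 ≡ 26. → (36, 26)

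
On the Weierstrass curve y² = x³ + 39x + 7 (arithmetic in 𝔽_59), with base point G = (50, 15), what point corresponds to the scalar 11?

(50, 44)

Double-and-add on 11 = (1011)₂. Start with G = (50, 15) for the leading 1-bit.
double: tangent at (50, 15): λ = (3·50² + 39)/(2·15) ≡ 46/30. 30⁻¹ ≡ 2 (mod 59), so λ ≡ 46·2 ≡ 33.
  x = λ² - 50 - 50 = 1089 - 100 ≡ 45; y = λ·(50 - 45) - 15 ≡ 32. → (45, 32)
double: tangent at (45, 32): λ = (3·45² + 39)/(2·32) ≡ 37/5. 5⁻¹ ≡ 12 (mod 59), so λ ≡ 37·12 ≡ 31.
  x = λ² - 45 - 45 = 961 - 90 ≡ 45; y = λ·(45 - 45) - 32 ≡ 27. → (45, 27)
add G: (45, 27) + (50, 15). λ = (15 - 27)/(50 - 45) ≡ 47/5 mod 59. 5⁻¹ ≡ 12 (mod 59) since 5·12 = 60 ≡ 1, so λ ≡ 33.
  x = λ² - 45 - 50 = 1089 - 95 ≡ 50; y = λ·(45 - 50) - 27 ≡ 44. → (50, 44)
double: tangent at (50, 44): λ = (3·50² + 39)/(2·44) ≡ 46/29. 29⁻¹ ≡ 57 (mod 59) since 29·57 = 1653 ≡ 1, so λ ≡ 46·57 ≡ 26.
  x = λ² - 50 - 50 = 676 - 100 ≡ 45; y = λ·(50 - 45) - 44 ≡ 27. → (45, 27)
add G: (45, 27) + (50, 15). λ = (15 - 27)/(50 - 45) ≡ 47/5 mod 59. 5⁻¹ ≡ 12 (mod 59), so λ ≡ 33.
  x = λ² - 45 - 50 = 1089 - 95 ≡ 50; y = λ·(45 - 50) - 27 ≡ 44. → (50, 44)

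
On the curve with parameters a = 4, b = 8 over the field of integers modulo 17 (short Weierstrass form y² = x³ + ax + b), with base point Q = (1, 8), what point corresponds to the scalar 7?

(13, 9)

Double-and-add on 7 = (111)₂. Start with Q = (1, 8) for the leading 1-bit.
double: tangent at (1, 8): λ = (3·1² + 4)/(2·8) ≡ 7/16. 16⁻¹ ≡ 16 (mod 17), so λ ≡ 7·16 ≡ 10.
  x = λ² - 1 - 1 = 100 - 2 ≡ 13; y = λ·(1 - 13) - 8 ≡ 8. → (13, 8)
add Q: (13, 8) + (1, 8). λ = (8 - 8)/(1 - 13) ≡ 0/5 mod 17. 5⁻¹ ≡ 7 (mod 17) since 5·7 = 35 ≡ 1, so λ ≡ 0.
  x = λ² - 13 - 1 = 0 - 14 ≡ 3; y = λ·(13 - 3) - 8 ≡ 9. → (3, 9)
double: tangent at (3, 9): λ = (3·3² + 4)/(2·9) ≡ 14/1. 1⁻¹ ≡ 1 (mod 17), so λ ≡ 14·1 ≡ 14.
  x = λ² - 3 - 3 = 196 - 6 ≡ 3; y = λ·(3 - 3) - 9 ≡ 8. → (3, 8)
add Q: (3, 8) + (1, 8). λ = (8 - 8)/(1 - 3) ≡ 0/15 mod 17. 15⁻¹ ≡ 8 (mod 17) since 15·8 = 120 ≡ 1, so λ ≡ 0.
  x = λ² - 3 - 1 = 0 - 4 ≡ 13; y = λ·(3 - 13) - 8 ≡ 9. → (13, 9)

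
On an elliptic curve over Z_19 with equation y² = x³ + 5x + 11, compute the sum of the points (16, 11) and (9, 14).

(0, 12)

(16, 11) + (9, 14). λ = (14 - 11)/(9 - 16) ≡ 3/12 mod 19. 12⁻¹ ≡ 8 (mod 19), so λ ≡ 5.
  x = λ² - 16 - 9 = 25 - 25 ≡ 0; y = λ·(16 - 0) - 11 ≡ 12. → (0, 12)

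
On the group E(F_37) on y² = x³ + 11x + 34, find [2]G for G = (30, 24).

(24, 5)

tangent at (30, 24): λ = (3·30² + 11)/(2·24) ≡ 10/11. 11⁻¹ ≡ 27 (mod 37), so λ ≡ 10·27 ≡ 11.
  x = λ² - 30 - 30 = 121 - 60 ≡ 24; y = λ·(30 - 24) - 24 ≡ 5. → (24, 5)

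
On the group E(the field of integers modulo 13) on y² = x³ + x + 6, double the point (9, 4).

(12, 2)

tangent at (9, 4): λ = (3·9² + 1)/(2·4) ≡ 10/8. 8⁻¹ ≡ 5 (mod 13), so λ ≡ 10·5 ≡ 11.
  x = λ² - 9 - 9 = 121 - 18 ≡ 12; y = λ·(9 - 12) - 4 ≡ 2. → (12, 2)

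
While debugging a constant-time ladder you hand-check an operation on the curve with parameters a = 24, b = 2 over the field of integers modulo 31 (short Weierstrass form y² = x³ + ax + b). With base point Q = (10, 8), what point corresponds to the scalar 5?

Repeated addition: build up to 5Q.
2Q: tangent at (10, 8): λ = (3·10² + 24)/(2·8) ≡ 14/16. 16⁻¹ ≡ 2 (mod 31), so λ ≡ 14·2 ≡ 28.
  x = λ² - 10 - 10 = 784 - 20 ≡ 20; y = λ·(10 - 20) - 8 ≡ 22. → (20, 22)
3Q: (20, 22) + (10, 8). λ = (8 - 22)/(10 - 20) ≡ 17/21 mod 31. 21⁻¹ ≡ 3 (mod 31), so λ ≡ 20.
  x = λ² - 20 - 10 = 400 - 30 ≡ 29; y = λ·(20 - 29) - 22 ≡ 15. → (29, 15)
4Q: (29, 15) + (10, 8). λ = (8 - 15)/(10 - 29) ≡ 24/12 mod 31. 12⁻¹ ≡ 13 (mod 31), so λ ≡ 2.
  x = λ² - 29 - 10 = 4 - 39 ≡ 27; y = λ·(29 - 27) - 15 ≡ 20. → (27, 20)
5Q: (27, 20) + (10, 8). λ = (8 - 20)/(10 - 27) ≡ 19/14 mod 31. 14⁻¹ ≡ 20 (mod 31), so λ ≡ 8.
  x = λ² - 27 - 10 = 64 - 37 ≡ 27; y = λ·(27 - 27) - 20 ≡ 11. → (27, 11)

(27, 11)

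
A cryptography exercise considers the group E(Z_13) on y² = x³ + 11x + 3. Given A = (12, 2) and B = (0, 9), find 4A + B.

First 4A:
Double-and-add on 4 = (100)₂. Start with A = (12, 2) for the leading 1-bit.
double: tangent at (12, 2): λ = (3·12² + 11)/(2·2) ≡ 1/4. 4⁻¹ ≡ 10 (mod 13), so λ ≡ 1·10 ≡ 10.
  x = λ² - 12 - 12 = 100 - 24 ≡ 11; y = λ·(12 - 11) - 2 ≡ 8. → (11, 8)
double: tangent at (11, 8): λ = (3·11² + 11)/(2·8) ≡ 10/3. 3⁻¹ ≡ 9 (mod 13), so λ ≡ 10·9 ≡ 12.
  x = λ² - 11 - 11 = 144 - 22 ≡ 5; y = λ·(11 - 5) - 8 ≡ 12. → (5, 12)
4A = (5, 12).
Finally 4A + B:
(5, 12) + (0, 9). λ = (9 - 12)/(0 - 5) ≡ 10/8 mod 13. 8⁻¹ ≡ 5 (mod 13) since 8·5 = 40 ≡ 1, so λ ≡ 11.
  x = λ² - 5 - 0 = 121 - 5 ≡ 12; y = λ·(5 - 12) - 12 ≡ 2. → (12, 2)

(12, 2)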